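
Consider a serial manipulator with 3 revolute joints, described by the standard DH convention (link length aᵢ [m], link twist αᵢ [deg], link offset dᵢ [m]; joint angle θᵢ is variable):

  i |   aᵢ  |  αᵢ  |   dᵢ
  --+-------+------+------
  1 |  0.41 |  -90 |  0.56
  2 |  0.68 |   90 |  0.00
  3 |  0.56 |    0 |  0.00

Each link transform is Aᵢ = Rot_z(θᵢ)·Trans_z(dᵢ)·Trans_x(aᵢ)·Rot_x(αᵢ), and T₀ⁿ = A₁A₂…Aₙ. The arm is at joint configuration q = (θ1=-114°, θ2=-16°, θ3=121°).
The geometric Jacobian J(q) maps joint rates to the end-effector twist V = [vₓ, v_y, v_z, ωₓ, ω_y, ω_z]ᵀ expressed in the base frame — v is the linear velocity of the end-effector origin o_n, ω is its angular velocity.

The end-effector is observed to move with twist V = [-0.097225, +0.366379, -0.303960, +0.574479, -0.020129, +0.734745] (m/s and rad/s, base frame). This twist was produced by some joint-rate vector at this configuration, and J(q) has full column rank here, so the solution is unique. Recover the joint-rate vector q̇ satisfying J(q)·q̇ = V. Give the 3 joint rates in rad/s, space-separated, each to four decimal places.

-0.0160 0.5330 0.7810

o_n = [0.1187, -0.9137, 0.6679]
J₁: ẑ×o_n = [0.9137, 0.1187, -0.0000], ω = ẑ
J2: z=[0.9135, -0.4067, 0.0000] o=[-0.1668, -0.3746, 0.5600] → [-0.0439, -0.0986, -0.3764, 0.9135, -0.4067, 0.0000]
J3: z=[0.1121, 0.2518, 0.9613] o=[-0.4326, -0.9717, 0.7474] → [-0.0758, 0.5388, -0.1323, 0.1121, 0.2518, 0.9613]
q̇ = J⁺·V = [-0.0160, 0.5330, 0.7810]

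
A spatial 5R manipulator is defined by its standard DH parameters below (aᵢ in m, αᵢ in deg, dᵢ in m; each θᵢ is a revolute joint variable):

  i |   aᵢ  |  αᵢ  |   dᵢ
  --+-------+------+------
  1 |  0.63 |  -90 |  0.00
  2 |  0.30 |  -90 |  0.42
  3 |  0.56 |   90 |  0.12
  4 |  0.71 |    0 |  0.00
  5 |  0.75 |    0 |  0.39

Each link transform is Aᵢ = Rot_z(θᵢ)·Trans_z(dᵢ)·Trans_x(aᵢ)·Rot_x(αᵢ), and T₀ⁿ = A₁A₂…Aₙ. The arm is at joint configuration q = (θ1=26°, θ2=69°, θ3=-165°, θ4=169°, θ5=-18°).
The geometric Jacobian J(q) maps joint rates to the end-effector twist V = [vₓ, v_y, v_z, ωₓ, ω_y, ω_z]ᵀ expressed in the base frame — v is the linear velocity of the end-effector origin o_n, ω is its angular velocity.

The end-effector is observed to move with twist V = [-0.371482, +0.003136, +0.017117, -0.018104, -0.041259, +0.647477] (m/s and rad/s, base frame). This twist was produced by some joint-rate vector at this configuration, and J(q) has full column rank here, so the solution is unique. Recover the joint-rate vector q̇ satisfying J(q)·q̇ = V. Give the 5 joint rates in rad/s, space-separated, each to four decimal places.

0.4910 0.5620 -0.0240 -0.3410 0.9530

o_n = [0.4286, 0.0289, -1.1227]
J₁: ẑ×o_n = [-0.0289, 0.4286, 0.0000], ω = ẑ
J2: z=[-0.4384, 0.8988, 0.0000] o=[0.5662, 0.2762, 0.0000] → [-1.0091, -0.4922, 0.2322, -0.4384, 0.8988, 0.0000]
J3: z=[-0.8391, -0.4093, -0.3584] o=[0.4788, 0.7008, -0.2801] → [0.1041, -0.6891, 0.5433, -0.8391, -0.4093, -0.3584]
J4: z=[0.3401, -0.9088, 0.2416] o=[0.1403, 0.6970, 0.1819] → [1.3471, 0.5133, 0.0348, 0.3401, -0.9088, 0.2416]
J5: z=[0.3401, -0.9088, 0.2416] o=[0.3225, 0.5852, -0.4951] → [0.7048, 0.2390, -0.0928, 0.3401, -0.9088, 0.2416]
q̇ = J⁺·V = [0.4910, 0.5620, -0.0240, -0.3410, 0.9530]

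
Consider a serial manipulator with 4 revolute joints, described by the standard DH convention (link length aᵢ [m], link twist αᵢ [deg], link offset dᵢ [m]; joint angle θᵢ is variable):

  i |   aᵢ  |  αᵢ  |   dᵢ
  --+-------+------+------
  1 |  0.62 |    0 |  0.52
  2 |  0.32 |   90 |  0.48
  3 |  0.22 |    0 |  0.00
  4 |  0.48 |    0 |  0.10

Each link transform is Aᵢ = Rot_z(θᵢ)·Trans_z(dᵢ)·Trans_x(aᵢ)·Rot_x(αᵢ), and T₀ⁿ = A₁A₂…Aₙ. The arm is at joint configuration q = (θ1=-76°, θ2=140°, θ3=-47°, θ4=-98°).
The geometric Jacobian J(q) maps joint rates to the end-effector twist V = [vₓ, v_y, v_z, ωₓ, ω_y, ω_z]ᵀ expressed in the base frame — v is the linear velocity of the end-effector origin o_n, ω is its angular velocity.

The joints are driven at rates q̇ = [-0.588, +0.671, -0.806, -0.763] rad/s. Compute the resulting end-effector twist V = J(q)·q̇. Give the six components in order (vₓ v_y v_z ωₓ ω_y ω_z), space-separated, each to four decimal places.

-0.6020 -0.5828 0.4960 -1.4102 0.6878 0.0830

o_n = [0.2736, -0.5764, 0.5638]
J₁: ẑ×o_n = [0.5764, 0.2736, -0.0000], ω = ẑ
J2: z=[0.0000, 0.0000, 1.0000] o=[0.1500, -0.6016, 0.5200] → [-0.0252, 0.1236, 0.0000, 0.0000, 0.0000, 1.0000]
J3: z=[0.8988, -0.4384, 0.0000] o=[0.2903, -0.3140, 1.0000] → [0.1912, 0.3921, -0.2432, 0.8988, -0.4384, 0.0000]
J4: z=[0.8988, -0.4384, 0.0000] o=[0.3560, -0.1791, 0.8391] → [0.1207, 0.2475, -0.3932, 0.8988, -0.4384, 0.0000]
V = J·q̇ = [-0.6020, -0.5828, 0.4960, -1.4102, 0.6878, 0.0830]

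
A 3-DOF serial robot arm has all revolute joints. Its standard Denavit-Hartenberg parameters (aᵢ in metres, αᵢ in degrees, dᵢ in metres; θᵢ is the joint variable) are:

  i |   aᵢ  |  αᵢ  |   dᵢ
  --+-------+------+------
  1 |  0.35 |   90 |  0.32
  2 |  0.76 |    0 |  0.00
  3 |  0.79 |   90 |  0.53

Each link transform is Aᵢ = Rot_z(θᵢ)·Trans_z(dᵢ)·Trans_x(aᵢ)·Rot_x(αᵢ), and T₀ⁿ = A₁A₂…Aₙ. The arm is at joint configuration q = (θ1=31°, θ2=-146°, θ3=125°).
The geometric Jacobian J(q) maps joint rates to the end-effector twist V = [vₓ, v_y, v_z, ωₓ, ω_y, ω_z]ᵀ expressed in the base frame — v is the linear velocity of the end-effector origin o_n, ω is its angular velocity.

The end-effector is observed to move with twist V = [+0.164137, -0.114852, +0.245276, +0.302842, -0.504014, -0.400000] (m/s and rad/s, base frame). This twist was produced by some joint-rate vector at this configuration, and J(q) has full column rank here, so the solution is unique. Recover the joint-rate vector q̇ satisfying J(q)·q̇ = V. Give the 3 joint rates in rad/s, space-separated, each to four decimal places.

o_n = [0.6651, -0.2187, -0.3881]
J₁: ẑ×o_n = [0.2187, 0.6651, -0.0000], ω = ẑ
J2: z=[0.5150, -0.8572, 0.0000] o=[0.3000, 0.1803, 0.3200] → [0.6070, 0.3647, 0.1075, 0.5150, -0.8572, 0.0000]
J3: z=[0.5150, -0.8572, 0.0000] o=[-0.2401, -0.1442, -0.1050] → [0.2427, 0.1458, 0.7375, 0.5150, -0.8572, 0.0000]
q̇ = J⁺·V = [-0.4000, 0.2990, 0.2890]

-0.4000 0.2990 0.2890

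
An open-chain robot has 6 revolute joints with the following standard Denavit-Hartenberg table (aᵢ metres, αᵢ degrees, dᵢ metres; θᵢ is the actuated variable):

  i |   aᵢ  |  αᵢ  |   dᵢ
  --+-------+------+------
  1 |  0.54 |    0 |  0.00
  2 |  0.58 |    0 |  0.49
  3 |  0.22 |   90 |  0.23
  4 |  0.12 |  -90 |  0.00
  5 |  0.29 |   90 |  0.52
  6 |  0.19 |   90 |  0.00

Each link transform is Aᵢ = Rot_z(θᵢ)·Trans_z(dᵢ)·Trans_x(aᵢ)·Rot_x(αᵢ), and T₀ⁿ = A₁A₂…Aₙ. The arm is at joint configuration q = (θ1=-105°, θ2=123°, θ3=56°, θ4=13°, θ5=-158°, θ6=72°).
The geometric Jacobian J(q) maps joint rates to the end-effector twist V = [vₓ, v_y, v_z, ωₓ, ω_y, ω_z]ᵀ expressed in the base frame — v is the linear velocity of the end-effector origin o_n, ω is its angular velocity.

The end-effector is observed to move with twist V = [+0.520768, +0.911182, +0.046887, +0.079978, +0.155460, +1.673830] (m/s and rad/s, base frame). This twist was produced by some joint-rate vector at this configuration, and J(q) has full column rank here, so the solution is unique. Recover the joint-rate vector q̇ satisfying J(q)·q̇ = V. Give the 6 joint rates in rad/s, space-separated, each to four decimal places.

0.9770 0.4570 0.5030 -0.2330 -0.2950 -0.2880

o_n = [0.5000, -0.5089, 1.3570]
J₁: ẑ×o_n = [0.5089, 0.5000, -0.0000], ω = ẑ
J2: z=[0.0000, 0.0000, 1.0000] o=[-0.1398, -0.5216, 0.0000] → [-0.0127, 0.6398, 0.0000, 0.0000, 0.0000, 1.0000]
J3: z=[0.0000, 0.0000, 1.0000] o=[0.4119, -0.3424, 0.4900] → [0.1665, 0.0882, -0.0000, 0.0000, 0.0000, 1.0000]
J4: z=[0.9613, -0.2756, 0.0000] o=[0.4725, -0.1309, 0.7200] → [-0.1756, -0.6123, -0.3557, 0.9613, -0.2756, 0.0000]
J5: z=[-0.0620, -0.2162, 0.9744] o=[0.5047, -0.0185, 0.7470] → [0.3459, 0.0332, 0.0294, -0.0620, -0.2162, 0.9744]
J6: z=[-0.9919, -0.0953, -0.0843] o=[0.5047, -0.4127, 1.1932] → [-0.0237, 0.1629, 0.0949, -0.9919, -0.0953, -0.0843]
q̇ = J⁺·V = [0.9770, 0.4570, 0.5030, -0.2330, -0.2950, -0.2880]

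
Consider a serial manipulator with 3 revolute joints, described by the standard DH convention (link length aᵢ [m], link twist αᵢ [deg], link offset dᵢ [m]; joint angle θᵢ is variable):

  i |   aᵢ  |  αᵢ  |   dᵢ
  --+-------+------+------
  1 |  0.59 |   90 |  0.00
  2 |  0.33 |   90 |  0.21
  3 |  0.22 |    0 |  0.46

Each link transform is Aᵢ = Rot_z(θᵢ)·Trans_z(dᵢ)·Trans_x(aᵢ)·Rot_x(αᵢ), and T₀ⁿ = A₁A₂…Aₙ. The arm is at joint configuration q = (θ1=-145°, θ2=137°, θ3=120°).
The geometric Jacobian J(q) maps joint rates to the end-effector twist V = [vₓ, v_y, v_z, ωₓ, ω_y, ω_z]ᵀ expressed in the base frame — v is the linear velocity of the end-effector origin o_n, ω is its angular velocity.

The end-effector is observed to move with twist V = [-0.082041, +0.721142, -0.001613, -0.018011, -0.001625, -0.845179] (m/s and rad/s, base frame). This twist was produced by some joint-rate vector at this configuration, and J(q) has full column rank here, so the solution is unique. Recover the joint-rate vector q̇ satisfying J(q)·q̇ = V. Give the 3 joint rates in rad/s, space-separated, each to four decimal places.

o_n = [-0.8382, -0.0980, 0.4865]
J₁: ẑ×o_n = [0.0980, -0.8382, 0.0000], ω = ẑ
J2: z=[-0.5736, 0.8192, 0.0000] o=[-0.4833, -0.3384, 0.0000] → [0.3985, 0.2790, 0.1528, -0.5736, 0.8192, 0.0000]
J3: z=[-0.5587, -0.3912, 0.7314] o=[-0.4061, -0.0280, 0.2251] → [-0.0510, -0.1700, -0.1299, -0.5587, -0.3912, 0.7314]
q̇ = J⁺·V = [-0.8620, 0.0090, 0.0230]

-0.8620 0.0090 0.0230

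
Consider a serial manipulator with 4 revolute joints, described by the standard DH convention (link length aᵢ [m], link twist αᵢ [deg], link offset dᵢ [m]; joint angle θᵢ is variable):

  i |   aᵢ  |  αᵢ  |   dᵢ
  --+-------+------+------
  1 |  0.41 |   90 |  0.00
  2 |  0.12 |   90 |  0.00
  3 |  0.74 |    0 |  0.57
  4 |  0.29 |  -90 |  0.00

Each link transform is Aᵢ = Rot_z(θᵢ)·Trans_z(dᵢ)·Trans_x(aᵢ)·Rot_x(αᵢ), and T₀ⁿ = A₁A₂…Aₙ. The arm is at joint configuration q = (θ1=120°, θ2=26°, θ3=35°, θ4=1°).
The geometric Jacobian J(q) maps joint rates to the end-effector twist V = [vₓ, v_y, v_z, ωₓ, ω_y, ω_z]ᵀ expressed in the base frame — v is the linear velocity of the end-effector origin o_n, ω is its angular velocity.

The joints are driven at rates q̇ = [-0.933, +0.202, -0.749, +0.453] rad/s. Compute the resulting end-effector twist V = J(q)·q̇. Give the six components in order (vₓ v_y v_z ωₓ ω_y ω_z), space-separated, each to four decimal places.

o_n = [-0.2465, 1.6168, -0.0911]
J₁: ẑ×o_n = [-1.6168, -0.2465, 0.0000], ω = ẑ
J2: z=[0.8660, 0.5000, 0.0000] o=[-0.2050, 0.3551, 0.0000] → [-0.0456, 0.0789, 1.1134, 0.8660, 0.5000, 0.0000]
J3: z=[-0.2192, 0.3796, -0.8988] o=[-0.2589, 0.4485, 0.0526] → [0.9955, -0.0427, -0.2608, -0.2192, 0.3796, -0.8988]
J4: z=[-0.2192, 0.3796, -0.8988] o=[-0.2887, 1.3489, -0.1940] → [0.2798, -0.0154, -0.0747, -0.2192, 0.3796, -0.8988]
V = J·q̇ = [0.8804, 0.2709, 0.3864, 0.2398, -0.0114, -0.6670]

0.8804 0.2709 0.3864 0.2398 -0.0114 -0.6670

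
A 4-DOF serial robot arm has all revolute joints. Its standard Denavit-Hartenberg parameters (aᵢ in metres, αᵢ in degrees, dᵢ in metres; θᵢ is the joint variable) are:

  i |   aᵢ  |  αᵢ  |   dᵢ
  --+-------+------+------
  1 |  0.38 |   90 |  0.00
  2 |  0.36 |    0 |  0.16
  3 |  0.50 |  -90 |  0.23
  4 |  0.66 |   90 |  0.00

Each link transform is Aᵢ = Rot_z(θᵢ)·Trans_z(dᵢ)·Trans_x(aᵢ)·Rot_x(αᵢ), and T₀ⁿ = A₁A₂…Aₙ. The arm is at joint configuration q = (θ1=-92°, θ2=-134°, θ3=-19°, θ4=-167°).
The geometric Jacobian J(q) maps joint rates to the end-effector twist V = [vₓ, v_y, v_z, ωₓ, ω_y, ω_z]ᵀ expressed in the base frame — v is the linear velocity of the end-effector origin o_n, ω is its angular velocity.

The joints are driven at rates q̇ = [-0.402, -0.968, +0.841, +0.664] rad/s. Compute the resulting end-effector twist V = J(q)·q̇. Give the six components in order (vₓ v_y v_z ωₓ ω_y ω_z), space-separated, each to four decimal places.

-0.5111 0.5649 0.1811 0.1164 -0.3057 -0.9936

o_n = [-0.5471, -0.2385, -0.1940]
J₁: ẑ×o_n = [0.2385, -0.5471, 0.0000], ω = ẑ
J2: z=[-0.9994, 0.0349, 0.0000] o=[-0.0133, -0.3798, 0.0000] → [-0.0068, -0.1939, -0.1226, -0.9994, 0.0349, 0.0000]
J3: z=[-0.9994, 0.0349, 0.0000] o=[-0.1644, -0.1243, -0.2590] → [0.0023, 0.0649, 0.1275, -0.9994, 0.0349, 0.0000]
J4: z=[-0.0158, -0.4537, -0.8910] o=[-0.3787, 0.3290, -0.4860] → [-0.6381, 0.1546, -0.0674, -0.0158, -0.4537, -0.8910]
V = J·q̇ = [-0.5111, 0.5649, 0.1811, 0.1164, -0.3057, -0.9936]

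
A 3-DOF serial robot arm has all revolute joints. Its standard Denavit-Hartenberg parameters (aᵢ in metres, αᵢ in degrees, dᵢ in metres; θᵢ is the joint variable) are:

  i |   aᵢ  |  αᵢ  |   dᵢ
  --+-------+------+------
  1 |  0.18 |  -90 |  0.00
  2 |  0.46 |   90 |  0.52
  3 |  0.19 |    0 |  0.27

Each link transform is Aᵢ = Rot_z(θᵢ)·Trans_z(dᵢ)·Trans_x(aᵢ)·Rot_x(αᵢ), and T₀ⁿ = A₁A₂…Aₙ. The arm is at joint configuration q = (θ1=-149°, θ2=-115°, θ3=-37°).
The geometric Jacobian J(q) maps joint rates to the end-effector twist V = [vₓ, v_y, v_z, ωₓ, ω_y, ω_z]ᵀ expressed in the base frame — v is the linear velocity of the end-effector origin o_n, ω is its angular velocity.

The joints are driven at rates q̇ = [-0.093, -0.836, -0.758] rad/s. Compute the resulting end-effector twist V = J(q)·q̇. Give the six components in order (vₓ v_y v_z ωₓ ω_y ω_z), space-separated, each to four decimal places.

0.2080 0.2241 -0.4993 -1.0194 0.3628 0.2273

o_n = [0.4860, -0.1812, 0.4403]
J₁: ẑ×o_n = [0.1812, 0.4860, -0.0000], ω = ẑ
J2: z=[0.5150, -0.8572, 0.0000] o=[-0.1543, -0.0927, 0.0000] → [-0.3774, -0.2268, 0.5032, 0.5150, -0.8572, 0.0000]
J3: z=[0.7769, 0.4668, -0.4226] o=[0.2802, -0.4383, 0.4169] → [0.1196, -0.1052, 0.1036, 0.7769, 0.4668, -0.4226]
V = J·q̇ = [0.2080, 0.2241, -0.4993, -1.0194, 0.3628, 0.2273]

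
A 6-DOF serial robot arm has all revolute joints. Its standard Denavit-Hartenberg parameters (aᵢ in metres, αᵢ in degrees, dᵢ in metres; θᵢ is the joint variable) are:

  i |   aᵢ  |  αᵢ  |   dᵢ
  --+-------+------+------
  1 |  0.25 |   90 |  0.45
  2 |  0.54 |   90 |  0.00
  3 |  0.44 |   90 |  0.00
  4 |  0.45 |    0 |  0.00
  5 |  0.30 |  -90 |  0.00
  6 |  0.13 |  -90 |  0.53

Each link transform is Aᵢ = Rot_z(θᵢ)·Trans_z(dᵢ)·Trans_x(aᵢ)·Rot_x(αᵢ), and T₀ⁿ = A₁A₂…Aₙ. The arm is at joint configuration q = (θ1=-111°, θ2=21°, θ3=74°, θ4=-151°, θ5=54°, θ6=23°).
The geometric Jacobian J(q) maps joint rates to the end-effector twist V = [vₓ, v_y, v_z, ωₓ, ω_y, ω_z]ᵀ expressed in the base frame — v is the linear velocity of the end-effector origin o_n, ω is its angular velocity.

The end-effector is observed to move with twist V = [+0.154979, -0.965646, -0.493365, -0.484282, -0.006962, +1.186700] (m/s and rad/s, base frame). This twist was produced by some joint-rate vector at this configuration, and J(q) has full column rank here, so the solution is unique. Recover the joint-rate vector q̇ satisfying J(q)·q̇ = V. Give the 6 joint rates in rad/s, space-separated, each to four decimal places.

o_n = [-0.6931, -0.3682, 1.3304]
J₁: ẑ×o_n = [0.3682, -0.6931, 0.0000], ω = ẑ
J2: z=[-0.9336, 0.3584, 0.0000] o=[-0.0896, -0.2334, 0.4500] → [0.3155, 0.8219, 0.3421, -0.9336, 0.3584, 0.0000]
J3: z=[-0.1284, -0.3346, -0.9336] o=[-0.2703, -0.7040, 0.6435] → [0.0838, 0.4830, -0.1846, -0.1284, -0.3346, -0.9336]
J4: z=[-0.0643, -0.9366, 0.3445] o=[-0.7057, -0.6582, 0.6870] → [-0.7025, 0.0457, -0.0068, -0.0643, -0.9366, 0.3445]
J5: z=[-0.0643, -0.9366, 0.3445] o=[-0.2882, -0.6262, 0.8518] → [-0.5371, -0.1087, -0.3958, -0.0643, -0.9366, 0.3445]
J6: z=[-0.9666, 0.1442, 0.2118] o=[-0.2138, -0.5304, 1.1262] → [-0.0049, 0.0959, -0.0877, -0.9666, 0.1442, 0.2118]
q̇ = J⁺·V = [0.6560, -0.3790, -0.3210, -0.7660, 0.8820, 0.9020]

0.6560 -0.3790 -0.3210 -0.7660 0.8820 0.9020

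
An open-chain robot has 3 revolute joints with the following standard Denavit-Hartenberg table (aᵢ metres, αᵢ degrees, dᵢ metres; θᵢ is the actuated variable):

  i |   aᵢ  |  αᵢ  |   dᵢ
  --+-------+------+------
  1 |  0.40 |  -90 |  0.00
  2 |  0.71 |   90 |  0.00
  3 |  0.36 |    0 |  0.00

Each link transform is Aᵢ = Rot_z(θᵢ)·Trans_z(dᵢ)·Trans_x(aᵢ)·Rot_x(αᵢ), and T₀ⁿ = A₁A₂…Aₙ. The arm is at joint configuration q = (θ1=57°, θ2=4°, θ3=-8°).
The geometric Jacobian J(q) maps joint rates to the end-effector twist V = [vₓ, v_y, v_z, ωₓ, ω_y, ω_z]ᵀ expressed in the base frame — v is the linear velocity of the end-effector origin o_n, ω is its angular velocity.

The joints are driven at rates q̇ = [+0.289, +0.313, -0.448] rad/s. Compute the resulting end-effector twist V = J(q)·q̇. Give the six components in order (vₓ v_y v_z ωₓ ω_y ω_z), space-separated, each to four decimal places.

-0.2379 0.1173 -0.3314 -0.2795 0.1443 -0.1579

o_n = [0.8393, 1.2004, -0.0744]
J₁: ẑ×o_n = [-1.2004, 0.8393, 0.0000], ω = ẑ
J2: z=[-0.8387, 0.5446, 0.0000] o=[0.2179, 0.3355, 0.0000] → [-0.0405, -0.0624, -1.0639, -0.8387, 0.5446, 0.0000]
J3: z=[0.0380, 0.0585, 0.9976] o=[0.6036, 0.9295, -0.0495] → [-0.2718, 0.2361, -0.0035, 0.0380, 0.0585, 0.9976]
V = J·q̇ = [-0.2379, 0.1173, -0.3314, -0.2795, 0.1443, -0.1579]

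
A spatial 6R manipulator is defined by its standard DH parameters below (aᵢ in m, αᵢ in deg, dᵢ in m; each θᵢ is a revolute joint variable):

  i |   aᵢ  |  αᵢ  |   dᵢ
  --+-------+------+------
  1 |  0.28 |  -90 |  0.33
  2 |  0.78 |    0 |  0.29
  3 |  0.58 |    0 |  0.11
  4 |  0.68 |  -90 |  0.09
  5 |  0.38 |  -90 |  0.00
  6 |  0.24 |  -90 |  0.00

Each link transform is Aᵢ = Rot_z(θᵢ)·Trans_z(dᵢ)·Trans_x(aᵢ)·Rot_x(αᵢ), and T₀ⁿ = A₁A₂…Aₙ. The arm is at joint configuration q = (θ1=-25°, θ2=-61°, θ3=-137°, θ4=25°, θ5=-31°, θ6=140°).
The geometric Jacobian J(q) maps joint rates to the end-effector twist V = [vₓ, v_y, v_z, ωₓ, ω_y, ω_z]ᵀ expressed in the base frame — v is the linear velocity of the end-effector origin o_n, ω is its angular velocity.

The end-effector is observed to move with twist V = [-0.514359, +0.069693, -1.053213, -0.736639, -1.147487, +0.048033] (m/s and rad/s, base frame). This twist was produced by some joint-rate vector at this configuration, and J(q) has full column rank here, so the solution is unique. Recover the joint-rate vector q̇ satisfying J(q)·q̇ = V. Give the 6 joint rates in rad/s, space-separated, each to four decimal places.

o_n = [-0.4336, 0.8543, 0.7832]
J₁: ẑ×o_n = [-0.8543, -0.4336, 0.0000], ω = ẑ
J2: z=[0.4226, 0.9063, 0.0000] o=[0.2538, -0.1183, 0.3300] → [0.4108, -0.1915, 1.0341, 0.4226, 0.9063, 0.0000]
J3: z=[0.4226, 0.9063, 0.0000] o=[0.7190, -0.0153, 1.0122] → [-0.2075, 0.0968, 1.4122, 0.4226, 0.9063, 0.0000]
J4: z=[0.4226, 0.9063, 0.0000] o=[0.2656, 0.3175, 0.8330] → [-0.0451, 0.0210, 0.8606, 0.4226, 0.9063, 0.0000]
J5: z=[0.1105, -0.0515, 0.9925] o=[-0.3081, 0.6843, 0.9158] → [-0.1619, -0.1100, 0.0123, 0.1105, -0.0515, 0.9925]
J6: z=[-0.8256, -0.5608, 0.0628] o=[-0.5183, 0.9983, 0.9555] → [0.1057, -0.1369, 0.1664, -0.8256, -0.5608, 0.0628]
q̇ = J⁺·V = [0.2130, -0.9760, -0.0030, -0.1040, -0.1860, 0.3130]

0.2130 -0.9760 -0.0030 -0.1040 -0.1860 0.3130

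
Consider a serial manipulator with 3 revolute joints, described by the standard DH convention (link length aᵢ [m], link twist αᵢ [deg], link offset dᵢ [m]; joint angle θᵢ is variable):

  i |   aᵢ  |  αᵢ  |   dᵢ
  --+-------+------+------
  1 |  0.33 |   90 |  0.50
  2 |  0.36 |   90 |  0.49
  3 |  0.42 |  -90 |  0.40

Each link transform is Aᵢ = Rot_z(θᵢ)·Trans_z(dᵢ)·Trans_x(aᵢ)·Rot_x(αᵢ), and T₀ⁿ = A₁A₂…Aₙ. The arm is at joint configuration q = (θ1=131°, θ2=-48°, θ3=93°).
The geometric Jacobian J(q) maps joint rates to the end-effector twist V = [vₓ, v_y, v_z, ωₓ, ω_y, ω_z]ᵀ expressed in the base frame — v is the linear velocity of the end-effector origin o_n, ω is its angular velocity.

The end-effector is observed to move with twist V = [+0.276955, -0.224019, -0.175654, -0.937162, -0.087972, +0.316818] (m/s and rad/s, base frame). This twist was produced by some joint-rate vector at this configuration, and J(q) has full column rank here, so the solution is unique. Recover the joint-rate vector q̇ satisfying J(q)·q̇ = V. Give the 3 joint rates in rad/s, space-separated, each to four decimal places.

o_n = [0.5165, 0.7920, -0.0188]
J₁: ẑ×o_n = [-0.7920, 0.5165, 0.0000], ω = ẑ
J2: z=[0.7547, 0.6561, 0.0000] o=[-0.2165, 0.2491, 0.5000] → [-0.3404, 0.3916, -0.0711, 0.7547, 0.6561, 0.0000]
J3: z=[0.4875, -0.5609, -0.6691] o=[-0.0047, 0.7523, 0.2325] → [0.1675, -0.2262, 0.3117, 0.4875, -0.5609, -0.6691]
q̇ = J⁺·V = [-0.1770, -0.7650, -0.7380]

-0.1770 -0.7650 -0.7380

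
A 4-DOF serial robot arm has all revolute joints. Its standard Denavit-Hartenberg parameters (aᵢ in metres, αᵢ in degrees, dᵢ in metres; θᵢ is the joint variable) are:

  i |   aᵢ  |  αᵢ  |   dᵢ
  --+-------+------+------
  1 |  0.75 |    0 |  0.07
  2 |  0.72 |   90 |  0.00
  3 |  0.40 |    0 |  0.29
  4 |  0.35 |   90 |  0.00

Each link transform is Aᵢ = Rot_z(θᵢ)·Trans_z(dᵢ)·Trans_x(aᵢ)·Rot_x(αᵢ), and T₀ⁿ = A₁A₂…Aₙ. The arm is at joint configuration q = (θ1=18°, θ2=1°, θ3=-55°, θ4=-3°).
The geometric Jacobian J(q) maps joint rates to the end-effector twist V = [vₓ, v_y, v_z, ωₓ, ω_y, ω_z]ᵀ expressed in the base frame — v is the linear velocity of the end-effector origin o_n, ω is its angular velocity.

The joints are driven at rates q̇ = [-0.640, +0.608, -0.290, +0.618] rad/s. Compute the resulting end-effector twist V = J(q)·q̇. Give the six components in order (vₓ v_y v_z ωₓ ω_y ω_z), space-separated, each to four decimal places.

0.1536 -0.4931 -0.0057 0.1068 -0.3101 -0.0320

o_n = [1.8808, 0.3271, -0.5545]
J₁: ẑ×o_n = [-0.3271, 1.8808, 0.0000], ω = ẑ
J2: z=[0.0000, 0.0000, 1.0000] o=[0.7133, 0.2318, 0.0700] → [-0.0953, 1.1675, 0.0000, 0.0000, 0.0000, 1.0000]
J3: z=[0.3256, -0.9455, 0.0000] o=[1.3941, 0.4662, 0.0700] → [0.5905, 0.2033, 0.4149, 0.3256, -0.9455, 0.0000]
J4: z=[0.3256, -0.9455, 0.0000] o=[1.7054, 0.2667, -0.2577] → [0.2806, 0.0966, 0.1855, 0.3256, -0.9455, 0.0000]
V = J·q̇ = [0.1536, -0.4931, -0.0057, 0.1068, -0.3101, -0.0320]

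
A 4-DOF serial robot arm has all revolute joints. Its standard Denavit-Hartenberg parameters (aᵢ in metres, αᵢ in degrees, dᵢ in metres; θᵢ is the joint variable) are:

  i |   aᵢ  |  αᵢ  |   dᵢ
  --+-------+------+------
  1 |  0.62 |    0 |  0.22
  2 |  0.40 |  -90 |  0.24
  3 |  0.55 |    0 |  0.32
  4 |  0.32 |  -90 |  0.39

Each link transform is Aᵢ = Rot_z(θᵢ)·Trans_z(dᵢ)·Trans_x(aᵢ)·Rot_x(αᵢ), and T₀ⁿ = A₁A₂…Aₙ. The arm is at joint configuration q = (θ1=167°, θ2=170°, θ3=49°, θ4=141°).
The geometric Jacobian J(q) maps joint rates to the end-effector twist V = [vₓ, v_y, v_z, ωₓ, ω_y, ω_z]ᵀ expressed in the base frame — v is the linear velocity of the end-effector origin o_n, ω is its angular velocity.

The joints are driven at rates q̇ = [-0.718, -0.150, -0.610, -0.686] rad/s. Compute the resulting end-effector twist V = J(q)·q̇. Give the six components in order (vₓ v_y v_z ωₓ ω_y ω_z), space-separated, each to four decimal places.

0.6831 -0.2340 -0.1883 -0.5064 -1.1930 -0.8680

o_n = [0.0836, 0.6189, 0.1005]
J₁: ẑ×o_n = [-0.6189, 0.0836, 0.0000], ω = ẑ
J2: z=[0.0000, 0.0000, 1.0000] o=[-0.6041, 0.1395, 0.2200] → [-0.4794, 0.6877, 0.0000, 0.0000, 0.0000, 1.0000]
J3: z=[0.3907, 0.9205, 0.0000] o=[-0.2359, -0.0168, 0.4600] → [-0.3309, 0.1405, -0.0457, 0.3907, 0.9205, 0.0000]
J4: z=[0.3907, 0.9205, 0.0000] o=[0.2213, 0.1368, 0.0449] → [0.0512, -0.0217, 0.3151, 0.3907, 0.9205, 0.0000]
V = J·q̇ = [0.6831, -0.2340, -0.1883, -0.5064, -1.1930, -0.8680]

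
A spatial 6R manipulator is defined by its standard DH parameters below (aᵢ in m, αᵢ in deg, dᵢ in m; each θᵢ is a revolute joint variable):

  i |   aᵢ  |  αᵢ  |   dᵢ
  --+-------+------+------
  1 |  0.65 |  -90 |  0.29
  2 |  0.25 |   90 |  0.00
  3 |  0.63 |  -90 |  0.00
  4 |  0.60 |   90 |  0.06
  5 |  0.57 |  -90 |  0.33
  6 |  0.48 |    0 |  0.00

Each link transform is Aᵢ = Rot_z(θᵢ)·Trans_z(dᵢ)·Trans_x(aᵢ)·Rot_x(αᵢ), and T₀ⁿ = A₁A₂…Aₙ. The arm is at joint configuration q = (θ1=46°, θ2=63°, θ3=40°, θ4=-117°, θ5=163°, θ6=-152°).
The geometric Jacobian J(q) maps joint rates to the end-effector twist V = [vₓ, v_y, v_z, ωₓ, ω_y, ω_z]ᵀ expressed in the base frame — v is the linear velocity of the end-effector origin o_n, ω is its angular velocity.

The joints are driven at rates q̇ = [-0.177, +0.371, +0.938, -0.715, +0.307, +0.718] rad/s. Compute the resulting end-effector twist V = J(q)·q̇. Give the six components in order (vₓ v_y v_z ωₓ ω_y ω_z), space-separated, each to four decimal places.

-0.2503 -0.9209 -0.1939 1.2075 0.0739 -0.5804

o_n = [0.5670, 0.6322, 0.2481]
J₁: ẑ×o_n = [-0.6322, 0.5670, 0.0000], ω = ẑ
J2: z=[-0.7193, 0.6947, 0.0000] o=[0.4515, 0.4676, 0.2900] → [-0.0291, -0.0301, -0.1986, -0.7193, 0.6947, 0.0000]
J3: z=[0.6189, 0.6409, 0.4540] o=[0.5304, 0.5492, 0.0672] → [0.0783, -0.0953, 0.0279, 0.6189, 0.6409, 0.4540]
J4: z=[-0.7538, 0.3222, 0.5727] o=[0.3913, 0.9881, -0.3628] → [0.4007, 0.5611, 0.2117, -0.7538, 0.3222, 0.5727]
J5: z=[-0.0843, -0.9117, 0.4020] o=[0.7371, 1.1603, 0.1002] → [0.0775, -0.0559, -0.1106, -0.0843, -0.9117, 0.4020]
J6: z=[0.5303, -0.3826, -0.7566] o=[0.2284, 0.7743, -0.0610] → [-0.2258, -0.4201, 0.0542, 0.5303, -0.3826, -0.7566]
V = J·q̇ = [-0.2503, -0.9209, -0.1939, 1.2075, 0.0739, -0.5804]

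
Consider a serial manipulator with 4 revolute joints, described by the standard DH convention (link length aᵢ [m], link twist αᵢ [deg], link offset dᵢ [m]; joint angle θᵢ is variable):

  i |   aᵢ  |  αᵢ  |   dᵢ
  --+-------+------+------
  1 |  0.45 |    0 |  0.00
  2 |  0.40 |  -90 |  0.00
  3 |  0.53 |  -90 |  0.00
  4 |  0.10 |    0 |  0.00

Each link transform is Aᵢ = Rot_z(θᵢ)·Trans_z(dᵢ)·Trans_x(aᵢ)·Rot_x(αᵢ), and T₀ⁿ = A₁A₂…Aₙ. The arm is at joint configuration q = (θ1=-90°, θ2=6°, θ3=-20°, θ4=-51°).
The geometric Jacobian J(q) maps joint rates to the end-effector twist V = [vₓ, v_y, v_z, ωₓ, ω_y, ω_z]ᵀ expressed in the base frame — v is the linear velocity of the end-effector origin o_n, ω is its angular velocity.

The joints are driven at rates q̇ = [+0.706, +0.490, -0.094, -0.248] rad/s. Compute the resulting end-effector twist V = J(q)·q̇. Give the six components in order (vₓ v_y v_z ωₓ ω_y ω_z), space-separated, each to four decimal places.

1.4581 0.2507 0.0458 -0.1024 0.0745 1.4290

o_n = [0.1773, -1.3938, 0.2028]
J₁: ẑ×o_n = [1.3938, 0.1773, -0.0000], ω = ẑ
J2: z=[0.0000, 0.0000, 1.0000] o=[0.0000, -0.4500, 0.0000] → [0.9438, 0.1773, -0.0000, 0.0000, 0.0000, 1.0000]
J3: z=[0.9945, 0.1045, 0.0000] o=[0.0418, -0.8478, 0.0000] → [0.0212, -0.2017, -0.5572, 0.9945, 0.1045, 0.0000]
J4: z=[0.0358, -0.3401, -0.9397] o=[0.0939, -1.3431, 0.1813] → [-0.0550, -0.0792, 0.0266, 0.0358, -0.3401, -0.9397]
V = J·q̇ = [1.4581, 0.2507, 0.0458, -0.1024, 0.0745, 1.4290]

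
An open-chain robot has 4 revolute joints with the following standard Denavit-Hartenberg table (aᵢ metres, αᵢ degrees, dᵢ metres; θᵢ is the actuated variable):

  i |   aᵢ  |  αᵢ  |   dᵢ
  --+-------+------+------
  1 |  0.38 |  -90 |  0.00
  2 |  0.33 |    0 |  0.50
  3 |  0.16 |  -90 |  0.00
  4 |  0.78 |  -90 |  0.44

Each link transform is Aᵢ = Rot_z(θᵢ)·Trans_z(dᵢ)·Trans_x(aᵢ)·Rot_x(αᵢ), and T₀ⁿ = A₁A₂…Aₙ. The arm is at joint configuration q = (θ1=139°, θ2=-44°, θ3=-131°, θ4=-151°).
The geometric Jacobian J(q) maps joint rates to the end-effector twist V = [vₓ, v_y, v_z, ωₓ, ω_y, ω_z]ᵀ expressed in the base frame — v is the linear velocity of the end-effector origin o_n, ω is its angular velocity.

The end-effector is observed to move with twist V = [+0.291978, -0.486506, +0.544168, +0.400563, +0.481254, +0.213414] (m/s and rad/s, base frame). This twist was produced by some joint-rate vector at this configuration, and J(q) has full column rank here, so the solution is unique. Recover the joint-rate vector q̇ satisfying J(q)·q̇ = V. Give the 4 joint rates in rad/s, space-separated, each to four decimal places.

0.0600 -0.7980 0.1720 0.1540

o_n = [-1.4636, 0.1087, 0.6220]
J₁: ẑ×o_n = [-0.1087, -1.4636, 0.0000], ω = ẑ
J2: z=[-0.6561, -0.7547, 0.0000] o=[-0.2868, 0.2493, 0.0000] → [-0.4695, 0.4081, -0.7959, -0.6561, -0.7547, 0.0000]
J3: z=[-0.6561, -0.7547, 0.0000] o=[-0.7940, 0.0277, 0.2292] → [-0.2965, 0.2577, -0.5586, -0.6561, -0.7547, 0.0000]
J4: z=[-0.0658, 0.0572, 0.9962] o=[-0.6737, -0.0769, 0.2432] → [-0.1633, -0.7620, 0.0330, -0.0658, 0.0572, 0.9962]
q̇ = J⁺·V = [0.0600, -0.7980, 0.1720, 0.1540]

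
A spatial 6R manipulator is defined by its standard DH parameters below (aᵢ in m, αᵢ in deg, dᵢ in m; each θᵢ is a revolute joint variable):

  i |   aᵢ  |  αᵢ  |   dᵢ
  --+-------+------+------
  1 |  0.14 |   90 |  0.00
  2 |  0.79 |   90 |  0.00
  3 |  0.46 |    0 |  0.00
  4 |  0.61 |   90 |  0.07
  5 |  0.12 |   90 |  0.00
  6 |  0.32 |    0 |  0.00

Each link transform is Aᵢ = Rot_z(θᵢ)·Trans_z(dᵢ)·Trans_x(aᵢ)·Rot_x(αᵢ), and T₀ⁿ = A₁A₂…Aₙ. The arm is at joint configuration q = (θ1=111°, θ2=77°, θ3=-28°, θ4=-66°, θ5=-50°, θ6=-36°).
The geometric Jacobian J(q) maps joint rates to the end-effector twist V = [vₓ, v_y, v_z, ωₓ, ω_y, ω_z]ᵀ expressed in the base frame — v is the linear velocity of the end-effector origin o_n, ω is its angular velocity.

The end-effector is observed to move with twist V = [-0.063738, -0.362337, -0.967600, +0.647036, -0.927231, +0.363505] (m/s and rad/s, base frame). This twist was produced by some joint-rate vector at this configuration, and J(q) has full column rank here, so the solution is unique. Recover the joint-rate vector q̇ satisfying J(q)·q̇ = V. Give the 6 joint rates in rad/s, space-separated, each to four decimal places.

-0.1440 0.1140 -0.3290 -0.7080 -0.2360 0.2280

o_n = [-1.0888, -0.1788, 1.3399]
J₁: ẑ×o_n = [0.1788, -1.0888, 0.0000], ω = ẑ
J2: z=[0.9336, 0.3584, 0.0000] o=[-0.0502, 0.1307, 0.0000] → [0.4802, -1.2509, 0.0833, 0.9336, 0.3584, 0.0000]
J3: z=[-0.3492, 0.9097, -0.2250] o=[-0.1139, 0.2966, 0.7698] → [0.4117, 0.4184, 1.0528, -0.3492, 0.9097, -0.2250]
J4: z=[-0.3492, 0.9097, -0.2250] o=[-0.3482, 0.3045, 1.1655] → [0.0499, 0.2275, 0.8424, -0.3492, 0.9097, -0.2250]
J5: z=[0.1455, -0.1845, -0.9720] o=[-0.9373, 0.1412, 1.1083] → [-0.3537, 0.1135, -0.0745, 0.1455, -0.1845, -0.9720]
J6: z=[0.9336, -0.2996, 0.1967] o=[-0.9766, 0.0289, 1.1237] → [-0.0239, -0.2238, -0.2274, 0.9336, -0.2996, 0.1967]
q̇ = J⁺·V = [-0.1440, 0.1140, -0.3290, -0.7080, -0.2360, 0.2280]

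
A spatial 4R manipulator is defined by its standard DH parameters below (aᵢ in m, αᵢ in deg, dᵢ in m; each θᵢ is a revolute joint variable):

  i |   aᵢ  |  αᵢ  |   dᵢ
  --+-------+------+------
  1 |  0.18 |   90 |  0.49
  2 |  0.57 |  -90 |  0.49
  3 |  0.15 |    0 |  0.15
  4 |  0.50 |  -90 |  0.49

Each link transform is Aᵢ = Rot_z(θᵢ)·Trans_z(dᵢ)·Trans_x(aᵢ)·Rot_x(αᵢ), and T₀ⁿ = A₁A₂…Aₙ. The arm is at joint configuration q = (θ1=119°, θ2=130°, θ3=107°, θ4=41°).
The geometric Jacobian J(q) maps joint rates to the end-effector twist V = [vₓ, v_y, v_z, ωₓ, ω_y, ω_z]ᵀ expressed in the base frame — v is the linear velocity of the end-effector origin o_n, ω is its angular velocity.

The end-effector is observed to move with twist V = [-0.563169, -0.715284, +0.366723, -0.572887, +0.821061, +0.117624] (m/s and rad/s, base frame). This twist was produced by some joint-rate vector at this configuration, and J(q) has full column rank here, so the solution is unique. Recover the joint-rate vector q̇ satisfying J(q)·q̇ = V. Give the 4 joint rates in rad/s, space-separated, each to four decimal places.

-0.7180 -0.1030 -0.4150 -0.8850

o_n = [0.2536, -0.2892, 0.1568]
J₁: ẑ×o_n = [0.2892, 0.2536, -0.0000], ω = ẑ
J2: z=[0.8746, 0.4848, 0.0000] o=[-0.0873, 0.1574, 0.4900] → [-0.1615, 0.2914, -0.5559, 0.8746, 0.4848, 0.0000]
J3: z=[0.3714, -0.6700, -0.6428] o=[0.5189, 0.0745, 0.9266] → [0.2819, 0.4564, -0.3129, 0.3714, -0.6700, -0.6428]
J4: z=[0.3714, -0.6700, -0.6428] o=[0.4355, -0.0709, 0.7966] → [0.2883, 0.3545, -0.2030, 0.3714, -0.6700, -0.6428]
q̇ = J⁺·V = [-0.7180, -0.1030, -0.4150, -0.8850]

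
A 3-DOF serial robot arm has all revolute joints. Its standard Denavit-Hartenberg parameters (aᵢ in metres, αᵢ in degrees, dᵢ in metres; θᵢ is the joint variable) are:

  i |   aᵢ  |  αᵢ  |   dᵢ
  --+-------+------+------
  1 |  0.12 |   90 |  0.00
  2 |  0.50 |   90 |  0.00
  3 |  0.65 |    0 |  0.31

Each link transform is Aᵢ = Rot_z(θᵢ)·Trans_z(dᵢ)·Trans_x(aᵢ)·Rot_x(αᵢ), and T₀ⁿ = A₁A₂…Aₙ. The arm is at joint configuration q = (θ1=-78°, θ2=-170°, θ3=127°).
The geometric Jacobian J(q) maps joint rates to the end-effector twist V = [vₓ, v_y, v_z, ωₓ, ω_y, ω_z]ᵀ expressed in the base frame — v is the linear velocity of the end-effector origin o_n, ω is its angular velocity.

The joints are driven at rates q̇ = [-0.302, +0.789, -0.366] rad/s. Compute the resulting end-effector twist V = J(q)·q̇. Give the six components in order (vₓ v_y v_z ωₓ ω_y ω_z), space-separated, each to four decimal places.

o_n = [-0.5163, -0.0678, 0.2864]
J₁: ẑ×o_n = [0.0678, -0.5163, 0.0000], ω = ẑ
J2: z=[-0.9781, -0.2079, 0.0000] o=[0.0249, -0.1174, 0.0000] → [-0.0595, 0.2801, -0.1610, -0.9781, -0.2079, 0.0000]
J3: z=[-0.0361, 0.1699, 0.9848] o=[-0.0774, 0.3643, -0.0868] → [0.4889, -0.4187, 0.0901, -0.0361, 0.1699, 0.9848]
V = J·q̇ = [-0.2464, 0.5302, -0.1600, -0.7585, -0.2262, -0.6624]

-0.2464 0.5302 -0.1600 -0.7585 -0.2262 -0.6624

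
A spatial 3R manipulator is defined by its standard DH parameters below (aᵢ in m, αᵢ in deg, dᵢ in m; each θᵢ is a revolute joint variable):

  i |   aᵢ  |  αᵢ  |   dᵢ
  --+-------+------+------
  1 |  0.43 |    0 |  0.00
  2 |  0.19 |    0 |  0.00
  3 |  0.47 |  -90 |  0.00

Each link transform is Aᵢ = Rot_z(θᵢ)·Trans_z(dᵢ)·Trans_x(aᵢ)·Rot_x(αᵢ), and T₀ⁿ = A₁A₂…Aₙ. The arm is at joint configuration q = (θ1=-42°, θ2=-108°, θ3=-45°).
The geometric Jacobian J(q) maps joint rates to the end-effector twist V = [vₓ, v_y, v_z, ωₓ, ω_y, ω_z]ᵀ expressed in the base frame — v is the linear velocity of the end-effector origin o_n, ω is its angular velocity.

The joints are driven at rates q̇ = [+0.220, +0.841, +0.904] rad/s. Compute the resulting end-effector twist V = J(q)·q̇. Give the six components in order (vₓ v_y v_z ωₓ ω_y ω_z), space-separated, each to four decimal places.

o_n = [-0.2990, -0.2611, 0.0000]
J₁: ẑ×o_n = [0.2611, -0.2990, 0.0000], ω = ẑ
J2: z=[0.0000, 0.0000, 1.0000] o=[0.3196, -0.2877, 0.0000] → [-0.0266, -0.6185, 0.0000, 0.0000, 0.0000, 1.0000]
J3: z=[0.0000, 0.0000, 1.0000] o=[0.1550, -0.3827, 0.0000] → [-0.1216, -0.4540, 0.0000, 0.0000, 0.0000, 1.0000]
V = J·q̇ = [-0.0749, -0.9964, 0.0000, 0.0000, 0.0000, 1.9650]

-0.0749 -0.9964 0.0000 0.0000 0.0000 1.9650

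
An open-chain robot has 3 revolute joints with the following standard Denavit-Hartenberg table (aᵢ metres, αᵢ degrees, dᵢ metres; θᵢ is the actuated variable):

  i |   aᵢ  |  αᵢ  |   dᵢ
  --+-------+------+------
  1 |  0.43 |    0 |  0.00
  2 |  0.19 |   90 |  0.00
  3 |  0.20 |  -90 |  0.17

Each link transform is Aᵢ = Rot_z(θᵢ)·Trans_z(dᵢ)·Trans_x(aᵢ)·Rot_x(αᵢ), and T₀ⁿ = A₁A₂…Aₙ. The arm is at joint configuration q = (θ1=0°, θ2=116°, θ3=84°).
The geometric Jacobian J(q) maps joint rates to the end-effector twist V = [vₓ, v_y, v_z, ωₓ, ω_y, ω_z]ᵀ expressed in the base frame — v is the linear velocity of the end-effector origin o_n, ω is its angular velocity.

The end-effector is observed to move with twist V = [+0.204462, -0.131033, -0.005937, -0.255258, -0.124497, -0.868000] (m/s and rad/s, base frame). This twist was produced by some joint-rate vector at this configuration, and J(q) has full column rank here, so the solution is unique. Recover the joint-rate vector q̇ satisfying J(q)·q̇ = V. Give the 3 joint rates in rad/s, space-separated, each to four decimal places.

-0.3010 -0.5670 -0.2840

o_n = [0.4903, 0.2641, 0.1989]
J₁: ẑ×o_n = [-0.2641, 0.4903, 0.0000], ω = ẑ
J2: z=[0.0000, 0.0000, 1.0000] o=[0.4300, 0.0000, 0.0000] → [-0.2641, 0.0603, 0.0000, 0.0000, 0.0000, 1.0000]
J3: z=[0.8988, 0.4384, 0.0000] o=[0.3467, 0.1708, 0.0000] → [0.0872, -0.1788, 0.0209, 0.8988, 0.4384, 0.0000]
q̇ = J⁺·V = [-0.3010, -0.5670, -0.2840]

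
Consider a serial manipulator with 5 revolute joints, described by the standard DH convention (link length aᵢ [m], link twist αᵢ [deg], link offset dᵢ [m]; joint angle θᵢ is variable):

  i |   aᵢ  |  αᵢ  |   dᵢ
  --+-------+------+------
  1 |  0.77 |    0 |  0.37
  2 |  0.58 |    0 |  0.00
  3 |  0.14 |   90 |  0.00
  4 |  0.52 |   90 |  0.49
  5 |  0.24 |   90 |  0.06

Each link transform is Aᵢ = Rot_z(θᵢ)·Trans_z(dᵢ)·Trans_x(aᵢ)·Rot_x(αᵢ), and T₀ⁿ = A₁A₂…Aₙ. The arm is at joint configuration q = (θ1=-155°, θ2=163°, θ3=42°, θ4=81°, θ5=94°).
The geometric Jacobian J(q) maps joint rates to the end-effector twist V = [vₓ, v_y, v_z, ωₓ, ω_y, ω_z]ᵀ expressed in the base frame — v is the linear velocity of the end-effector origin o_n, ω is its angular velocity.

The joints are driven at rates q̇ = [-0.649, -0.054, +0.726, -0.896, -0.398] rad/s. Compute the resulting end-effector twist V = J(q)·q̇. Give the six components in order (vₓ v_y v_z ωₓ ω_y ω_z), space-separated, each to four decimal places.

o_n = [0.6140, -0.5006, 0.8577]
J₁: ẑ×o_n = [0.5006, 0.6140, -0.0000], ω = ẑ
J2: z=[0.0000, 0.0000, 1.0000] o=[-0.6979, -0.3254, 0.3700] → [0.1752, 1.3118, -0.0000, 0.0000, 0.0000, 1.0000]
J3: z=[0.0000, 0.0000, 1.0000] o=[-0.1235, -0.2447, 0.3700] → [0.2559, 0.7375, -0.0000, 0.0000, 0.0000, 1.0000]
J4: z=[0.7660, -0.6428, 0.0000] o=[-0.0335, -0.1374, 0.3700] → [-0.3135, -0.3736, 0.1380, 0.7660, -0.6428, 0.0000]
J5: z=[0.6349, 0.7566, -0.1564] o=[0.3941, -0.3901, 0.8836] → [-0.0369, -0.0179, -0.2365, 0.6349, 0.7566, -0.1564]
V = J·q̇ = [0.1470, 0.4080, -0.0295, -0.9391, 0.2748, 0.0853]

0.1470 0.4080 -0.0295 -0.9391 0.2748 0.0853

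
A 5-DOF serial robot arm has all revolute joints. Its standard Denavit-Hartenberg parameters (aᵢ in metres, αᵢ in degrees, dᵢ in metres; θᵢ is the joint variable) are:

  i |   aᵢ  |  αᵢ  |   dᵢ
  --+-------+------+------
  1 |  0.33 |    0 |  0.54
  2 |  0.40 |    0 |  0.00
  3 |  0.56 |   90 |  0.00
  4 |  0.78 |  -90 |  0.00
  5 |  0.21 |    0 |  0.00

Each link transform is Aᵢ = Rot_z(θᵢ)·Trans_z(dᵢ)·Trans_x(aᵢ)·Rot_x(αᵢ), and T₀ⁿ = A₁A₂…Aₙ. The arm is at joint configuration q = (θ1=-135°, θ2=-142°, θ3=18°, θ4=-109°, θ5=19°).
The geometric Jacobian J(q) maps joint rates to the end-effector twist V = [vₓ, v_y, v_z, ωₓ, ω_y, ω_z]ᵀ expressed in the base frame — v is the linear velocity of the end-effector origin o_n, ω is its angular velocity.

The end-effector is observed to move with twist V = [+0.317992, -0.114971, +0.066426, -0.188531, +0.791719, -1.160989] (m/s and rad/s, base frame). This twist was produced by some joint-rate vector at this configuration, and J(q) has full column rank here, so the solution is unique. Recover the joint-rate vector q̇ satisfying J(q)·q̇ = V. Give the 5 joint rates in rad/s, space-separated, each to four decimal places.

o_n = [-0.2978, 0.3876, -0.3852]
J₁: ẑ×o_n = [-0.3876, -0.2978, 0.0000], ω = ẑ
J2: z=[0.0000, 0.0000, 1.0000] o=[-0.2333, -0.2333, 0.5400] → [-0.6209, -0.0644, 0.0000, 0.0000, 0.0000, 1.0000]
J3: z=[0.0000, 0.0000, 1.0000] o=[-0.1846, 0.1637, 0.5400] → [-0.2239, -0.1132, 0.0000, 0.0000, 0.0000, 1.0000]
J4: z=[0.9816, 0.1908, 0.0000] o=[-0.2915, 0.7134, 0.5400] → [-0.1765, 0.9082, -0.3186, 0.9816, 0.1908, 0.0000]
J5: z=[-0.1804, 0.9281, -0.3256] o=[-0.2430, 0.4641, -0.1975] → [-0.1992, -0.0160, 0.0646, -0.1804, 0.9281, -0.3256]
q̇ = J⁺·V = [0.6590, -0.9920, -0.5480, -0.0340, 0.8600]

0.6590 -0.9920 -0.5480 -0.0340 0.8600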